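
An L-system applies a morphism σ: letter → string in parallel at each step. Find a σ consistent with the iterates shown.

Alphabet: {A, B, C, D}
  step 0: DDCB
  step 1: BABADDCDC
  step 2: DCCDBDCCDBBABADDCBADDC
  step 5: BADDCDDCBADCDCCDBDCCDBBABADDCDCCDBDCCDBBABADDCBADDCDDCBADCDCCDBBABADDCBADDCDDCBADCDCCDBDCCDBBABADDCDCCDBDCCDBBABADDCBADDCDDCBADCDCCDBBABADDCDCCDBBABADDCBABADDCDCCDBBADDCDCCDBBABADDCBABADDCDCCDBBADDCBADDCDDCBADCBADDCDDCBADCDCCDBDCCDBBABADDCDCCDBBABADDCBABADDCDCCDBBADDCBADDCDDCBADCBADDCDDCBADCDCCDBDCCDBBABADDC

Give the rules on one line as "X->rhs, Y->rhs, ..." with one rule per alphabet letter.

  step 1 ⇒ step 2: BABADDCDC ⇒ DC·CDB·DC·CDB·BA·BA·DDC·BA·DDC
    A ↦ CDB
    B ↦ DC
    C ↦ DDC
    D ↦ BA

A->CDB, B->DC, C->DDC, D->BA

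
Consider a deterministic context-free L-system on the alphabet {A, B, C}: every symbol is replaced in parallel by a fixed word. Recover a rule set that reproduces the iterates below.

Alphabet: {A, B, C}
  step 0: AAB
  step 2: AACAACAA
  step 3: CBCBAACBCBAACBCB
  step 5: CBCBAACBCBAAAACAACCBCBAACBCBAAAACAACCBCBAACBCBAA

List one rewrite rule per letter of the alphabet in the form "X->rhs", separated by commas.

  step 2 ⇒ step 3: AACAACAA ⇒ CB·CB·AA·CB·CB·AA·CB·CB
    A ↦ CB
    C ↦ AA
    B ↦ C  (constrained at step 0)

A->CB, B->C, C->AA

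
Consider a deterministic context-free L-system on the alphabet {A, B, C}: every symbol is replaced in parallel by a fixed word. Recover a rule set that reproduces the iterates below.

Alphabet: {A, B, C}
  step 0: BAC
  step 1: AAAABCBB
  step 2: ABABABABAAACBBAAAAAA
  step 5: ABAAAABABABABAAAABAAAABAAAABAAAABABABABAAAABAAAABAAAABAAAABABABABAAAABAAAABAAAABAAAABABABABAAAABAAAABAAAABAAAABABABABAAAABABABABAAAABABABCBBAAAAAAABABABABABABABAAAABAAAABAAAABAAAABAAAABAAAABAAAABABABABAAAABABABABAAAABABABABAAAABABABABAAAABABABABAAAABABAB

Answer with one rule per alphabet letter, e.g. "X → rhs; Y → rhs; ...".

  step 1 ⇒ step 2: AAAABCBB ⇒ AB·AB·AB·AB·AAA·CBB·AAA·AAA
    A ↦ AB
    B ↦ AAA
    C ↦ CBB

A->AB, B->AAA, C->CBB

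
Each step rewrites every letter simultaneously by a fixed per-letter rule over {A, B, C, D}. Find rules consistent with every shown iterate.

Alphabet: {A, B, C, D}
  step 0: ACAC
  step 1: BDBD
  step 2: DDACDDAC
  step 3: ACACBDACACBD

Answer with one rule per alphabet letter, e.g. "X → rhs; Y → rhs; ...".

A->B, B->DD, C->D, D->AC

  step 2 ⇒ step 3: DDACDDAC ⇒ AC·AC·B·D·AC·AC·B·D
    A ↦ B
    C ↦ D
    D ↦ AC
  step 1 ⇒ step 2: BDBD ⇒ DD·AC·DD·AC
    B ↦ DD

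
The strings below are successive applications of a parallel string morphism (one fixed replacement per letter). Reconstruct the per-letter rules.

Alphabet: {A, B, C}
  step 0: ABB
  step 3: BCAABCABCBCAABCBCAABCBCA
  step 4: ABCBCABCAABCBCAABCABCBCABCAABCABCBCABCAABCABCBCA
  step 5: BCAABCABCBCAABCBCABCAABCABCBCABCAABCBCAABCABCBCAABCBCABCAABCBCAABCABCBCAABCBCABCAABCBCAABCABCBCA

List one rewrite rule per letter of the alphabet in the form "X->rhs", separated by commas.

  step 4 ⇒ step 5: ABCBCABCAABCBCAABCABCBCABCAABCABCBCABCAABCABCBCA ⇒ BCA·A·BC·A·BC·BCA·A·BC·BCA·BCA·A·BC·A·BC·BCA·BCA·A·BC·BCA·A·BC·A·BC·BCA·A·BC·BCA·BCA·A·BC·BCA·A·BC·A·BC·BCA·A·BC·BCA·BCA·A·BC·BCA·A·BC·A·BC·BCA
    A ↦ BCA
    B ↦ A
    C ↦ BC

A->BCA, B->A, C->BC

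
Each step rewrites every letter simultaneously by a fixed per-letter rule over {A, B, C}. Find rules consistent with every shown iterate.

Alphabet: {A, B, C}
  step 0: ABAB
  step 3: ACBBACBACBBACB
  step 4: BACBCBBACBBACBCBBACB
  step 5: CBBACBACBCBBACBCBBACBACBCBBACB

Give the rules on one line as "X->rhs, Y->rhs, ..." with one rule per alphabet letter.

A->B, B->CB, C->A

  step 4 ⇒ step 5: BACBCBBACBBACBCBBACB ⇒ CB·B·A·CB·A·CB·CB·B·A·CB·CB·B·A·CB·A·CB·CB·B·A·CB
    A ↦ B
    B ↦ CB
    C ↦ A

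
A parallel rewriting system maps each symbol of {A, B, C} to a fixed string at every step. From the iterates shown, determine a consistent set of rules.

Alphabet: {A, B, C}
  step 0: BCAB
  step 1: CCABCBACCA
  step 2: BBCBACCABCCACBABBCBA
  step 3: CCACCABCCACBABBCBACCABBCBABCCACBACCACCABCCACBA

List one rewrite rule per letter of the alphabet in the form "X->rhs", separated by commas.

  step 2 ⇒ step 3: BBCBACCABCCACBABBCBA ⇒ CCA·CCA·B·CCA·CBA·B·B·CBA·CCA·B·B·CBA·B·CCA·CBA·CCA·CCA·B·CCA·CBA
    A ↦ CBA
    B ↦ CCA
    C ↦ B

A->CBA, B->CCA, C->B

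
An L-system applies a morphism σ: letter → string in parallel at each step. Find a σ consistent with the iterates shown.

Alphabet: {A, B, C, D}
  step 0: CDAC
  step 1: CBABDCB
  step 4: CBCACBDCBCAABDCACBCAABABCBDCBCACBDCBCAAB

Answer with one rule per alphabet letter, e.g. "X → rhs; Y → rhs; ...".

  step 0 ⇒ step 1: CDAC ⇒ CB·AB·D·CB
    A ↦ D
    C ↦ CB
    D ↦ AB
    B ↦ CA  (constrained at step 1)

A->D, B->CA, C->CB, D->AB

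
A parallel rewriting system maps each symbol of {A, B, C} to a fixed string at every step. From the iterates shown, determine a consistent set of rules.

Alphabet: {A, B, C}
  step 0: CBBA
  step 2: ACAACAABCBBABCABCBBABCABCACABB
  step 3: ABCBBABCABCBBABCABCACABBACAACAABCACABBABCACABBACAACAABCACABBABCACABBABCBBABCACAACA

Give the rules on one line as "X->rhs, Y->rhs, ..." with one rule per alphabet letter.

  step 2 ⇒ step 3: ACAACAABCBBABCABCBBABCABCACABB ⇒ ABC·BB·ABC·ABC·BB·ABC·ABC·ACA·BB·ACA·ACA·ABC·ACA·BB·ABC·ACA·BB·ACA·ACA·ABC·ACA·BB·ABC·ACA·BB·ABC·BB·ABC·ACA·ACA
    A ↦ ABC
    B ↦ ACA
    C ↦ BB

A->ABC, B->ACA, C->BB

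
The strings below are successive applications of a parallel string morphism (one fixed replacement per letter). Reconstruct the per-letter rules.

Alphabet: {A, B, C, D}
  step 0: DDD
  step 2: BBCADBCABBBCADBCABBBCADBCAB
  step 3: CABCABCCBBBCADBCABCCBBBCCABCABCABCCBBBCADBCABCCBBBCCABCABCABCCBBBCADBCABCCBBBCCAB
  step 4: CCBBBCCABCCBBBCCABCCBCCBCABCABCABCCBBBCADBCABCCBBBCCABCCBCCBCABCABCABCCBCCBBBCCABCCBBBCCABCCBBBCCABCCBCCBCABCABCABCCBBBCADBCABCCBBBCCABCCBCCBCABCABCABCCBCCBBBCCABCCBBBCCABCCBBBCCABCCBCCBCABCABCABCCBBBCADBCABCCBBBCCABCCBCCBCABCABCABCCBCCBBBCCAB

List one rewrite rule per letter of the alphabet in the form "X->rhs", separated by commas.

A->BBC, B->CAB, C->CCB, D->ADB

  step 3 ⇒ step 4: CABCABCCBBBCADBCABCCBBBCCABCABCABCCBBBCADBCABCCBBBCCABCABCABCCBBBCADBCABCCBBBCCAB ⇒ CCB·BBC·CAB·CCB·BBC·CAB·CCB·CCB·CAB·CAB·CAB·CCB·BBC·ADB·CAB·CCB·BBC·CAB·CCB·CCB·CAB·CAB·CAB·CCB·CCB·BBC·CAB·CCB·BBC·CAB·CCB·BBC·CAB·CCB·CCB·CAB·CAB·CAB·CCB·BBC·ADB·CAB·CCB·BBC·CAB·CCB·CCB·CAB·CAB·CAB·CCB·CCB·BBC·CAB·CCB·BBC·CAB·CCB·BBC·CAB·CCB·CCB·CAB·CAB·CAB·CCB·BBC·ADB·CAB·CCB·BBC·CAB·CCB·CCB·CAB·CAB·CAB·CCB·CCB·BBC·CAB
    A ↦ BBC
    B ↦ CAB
    C ↦ CCB
    D ↦ ADB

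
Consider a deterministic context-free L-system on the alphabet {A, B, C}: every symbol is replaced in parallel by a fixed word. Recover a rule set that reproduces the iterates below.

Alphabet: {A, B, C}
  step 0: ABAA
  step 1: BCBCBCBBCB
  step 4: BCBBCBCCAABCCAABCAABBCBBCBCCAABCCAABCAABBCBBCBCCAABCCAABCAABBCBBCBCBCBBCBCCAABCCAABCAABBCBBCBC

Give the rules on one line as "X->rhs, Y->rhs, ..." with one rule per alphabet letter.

  step 0 ⇒ step 1: ABAA ⇒ BCB·C·BCB·BCB
    A ↦ BCB
    B ↦ C
    C ↦ AAB  (constrained at step 1)

A->BCB, B->C, C->AAB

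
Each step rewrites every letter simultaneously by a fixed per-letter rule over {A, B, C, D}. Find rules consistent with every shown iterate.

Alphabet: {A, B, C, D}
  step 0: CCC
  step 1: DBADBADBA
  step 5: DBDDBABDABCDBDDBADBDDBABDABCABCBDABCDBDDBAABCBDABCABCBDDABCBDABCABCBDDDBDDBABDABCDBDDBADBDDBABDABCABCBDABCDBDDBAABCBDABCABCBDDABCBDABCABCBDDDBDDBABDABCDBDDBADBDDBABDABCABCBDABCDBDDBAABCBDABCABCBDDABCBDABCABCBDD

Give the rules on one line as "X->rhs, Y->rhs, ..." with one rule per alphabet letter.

A->D, B->BD, C->DBA, D->ABC

  step 0 ⇒ step 1: CCC ⇒ DBA·DBA·DBA
    C ↦ DBA
    A ↦ D  (constrained at step 1)
    B ↦ BD  (constrained at step 1)
    D ↦ ABC  (constrained at step 1)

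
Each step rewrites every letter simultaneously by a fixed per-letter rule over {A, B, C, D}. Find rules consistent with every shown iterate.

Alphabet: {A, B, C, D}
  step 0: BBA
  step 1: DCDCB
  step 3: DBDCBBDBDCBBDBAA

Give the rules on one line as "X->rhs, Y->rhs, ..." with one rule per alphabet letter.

  step 0 ⇒ step 1: BBA ⇒ DC·DC·B
    A ↦ B
    B ↦ DC
    C ↦ AA  (constrained at step 1)
    D ↦ DB  (constrained at step 1)

A->B, B->DC, C->AA, D->DB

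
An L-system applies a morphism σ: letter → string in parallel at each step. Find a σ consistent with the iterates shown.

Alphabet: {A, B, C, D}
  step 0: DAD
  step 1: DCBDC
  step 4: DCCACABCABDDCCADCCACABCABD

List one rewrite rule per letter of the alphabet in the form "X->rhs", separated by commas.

A->B, B->D, C->CA, D->DC

  step 0 ⇒ step 1: DAD ⇒ DC·B·DC
    A ↦ B
    D ↦ DC
    B ↦ D  (constrained at step 1)
    C ↦ CA  (constrained at step 1)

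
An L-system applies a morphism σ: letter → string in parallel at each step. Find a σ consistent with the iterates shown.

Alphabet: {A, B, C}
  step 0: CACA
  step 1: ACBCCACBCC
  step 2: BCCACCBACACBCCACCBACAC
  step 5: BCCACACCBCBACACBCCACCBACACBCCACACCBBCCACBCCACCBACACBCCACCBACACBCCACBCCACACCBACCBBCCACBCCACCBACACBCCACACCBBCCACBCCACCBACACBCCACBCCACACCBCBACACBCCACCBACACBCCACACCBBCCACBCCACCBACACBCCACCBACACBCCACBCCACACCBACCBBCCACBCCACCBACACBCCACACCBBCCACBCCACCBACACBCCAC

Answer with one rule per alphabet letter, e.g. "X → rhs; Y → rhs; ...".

  step 1 ⇒ step 2: ACBCCACBCC ⇒ BCC·AC·CB·AC·AC·BCC·AC·CB·AC·AC
    A ↦ BCC
    B ↦ CB
    C ↦ AC

A->BCC, B->CB, C->AC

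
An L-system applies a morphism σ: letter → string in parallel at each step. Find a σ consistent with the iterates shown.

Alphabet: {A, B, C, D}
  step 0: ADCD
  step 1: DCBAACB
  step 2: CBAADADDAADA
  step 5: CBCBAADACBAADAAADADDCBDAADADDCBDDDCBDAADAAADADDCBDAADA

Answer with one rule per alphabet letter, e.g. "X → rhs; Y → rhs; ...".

A->D, B->DA, C->AA, D->CB

  step 1 ⇒ step 2: DCBAACB ⇒ CB·AA·DA·D·D·AA·DA
    A ↦ D
    B ↦ DA
    C ↦ AA
    D ↦ CB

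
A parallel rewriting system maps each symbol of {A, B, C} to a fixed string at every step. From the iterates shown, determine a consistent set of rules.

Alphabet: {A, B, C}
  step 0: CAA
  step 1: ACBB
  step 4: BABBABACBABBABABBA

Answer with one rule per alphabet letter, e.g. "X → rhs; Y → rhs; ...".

  step 0 ⇒ step 1: CAA ⇒ AC·B·B
    A ↦ B
    C ↦ AC
    B ↦ BA  (constrained at step 1)

A->B, B->BA, C->AC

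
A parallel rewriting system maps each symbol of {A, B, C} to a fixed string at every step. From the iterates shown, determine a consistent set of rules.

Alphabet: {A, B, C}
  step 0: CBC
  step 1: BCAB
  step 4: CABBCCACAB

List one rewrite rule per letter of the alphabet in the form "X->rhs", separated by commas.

A->C, B->CA, C->B

  step 0 ⇒ step 1: CBC ⇒ B·CA·B
    B ↦ CA
    C ↦ B
    A ↦ C  (constrained at step 1)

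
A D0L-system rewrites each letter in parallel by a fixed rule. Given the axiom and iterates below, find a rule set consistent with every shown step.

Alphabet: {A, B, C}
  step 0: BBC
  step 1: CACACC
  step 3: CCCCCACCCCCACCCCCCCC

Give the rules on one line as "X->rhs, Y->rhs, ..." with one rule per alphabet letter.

A->B, B->CA, C->CC

  step 0 ⇒ step 1: BBC ⇒ CA·CA·CC
    B ↦ CA
    C ↦ CC
    A ↦ B  (constrained at step 1)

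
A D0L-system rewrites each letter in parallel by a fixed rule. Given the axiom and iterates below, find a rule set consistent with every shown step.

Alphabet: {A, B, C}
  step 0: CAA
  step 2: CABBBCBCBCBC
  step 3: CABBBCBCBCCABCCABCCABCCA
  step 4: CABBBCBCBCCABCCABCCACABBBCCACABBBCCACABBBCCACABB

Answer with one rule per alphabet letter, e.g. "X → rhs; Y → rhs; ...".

  step 3 ⇒ step 4: CABBBCBCBCCABCCABCCABCCA ⇒ CA·BB·BC·BC·BC·CA·BC·CA·BC·CA·CA·BB·BC·CA·CA·BB·BC·CA·CA·BB·BC·CA·CA·BB
    A ↦ BB
    B ↦ BC
    C ↦ CA

A->BB, B->BC, C->CA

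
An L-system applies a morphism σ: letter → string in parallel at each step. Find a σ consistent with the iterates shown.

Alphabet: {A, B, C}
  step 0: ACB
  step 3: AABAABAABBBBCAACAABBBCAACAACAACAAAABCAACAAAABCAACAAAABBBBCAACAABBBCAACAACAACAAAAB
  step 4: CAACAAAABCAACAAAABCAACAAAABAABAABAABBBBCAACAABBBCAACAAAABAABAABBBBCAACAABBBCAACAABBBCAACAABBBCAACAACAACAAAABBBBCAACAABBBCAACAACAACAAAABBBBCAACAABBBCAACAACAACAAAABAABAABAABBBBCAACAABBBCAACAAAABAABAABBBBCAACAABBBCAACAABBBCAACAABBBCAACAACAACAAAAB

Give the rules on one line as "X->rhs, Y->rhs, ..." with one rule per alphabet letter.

A->CAA, B->AAB, C->BBB

  step 3 ⇒ step 4: AABAABAABBBBCAACAABBBCAACAACAACAAAABCAACAAAABCAACAAAABBBBCAACAABBBCAACAACAACAAAAB ⇒ CAA·CAA·AAB·CAA·CAA·AAB·CAA·CAA·AAB·AAB·AAB·AAB·BBB·CAA·CAA·BBB·CAA·CAA·AAB·AAB·AAB·BBB·CAA·CAA·BBB·CAA·CAA·BBB·CAA·CAA·BBB·CAA·CAA·CAA·CAA·AAB·BBB·CAA·CAA·BBB·CAA·CAA·CAA·CAA·AAB·BBB·CAA·CAA·BBB·CAA·CAA·CAA·CAA·AAB·AAB·AAB·AAB·BBB·CAA·CAA·BBB·CAA·CAA·AAB·AAB·AAB·BBB·CAA·CAA·BBB·CAA·CAA·BBB·CAA·CAA·BBB·CAA·CAA·CAA·CAA·AAB
    A ↦ CAA
    B ↦ AAB
    C ↦ BBB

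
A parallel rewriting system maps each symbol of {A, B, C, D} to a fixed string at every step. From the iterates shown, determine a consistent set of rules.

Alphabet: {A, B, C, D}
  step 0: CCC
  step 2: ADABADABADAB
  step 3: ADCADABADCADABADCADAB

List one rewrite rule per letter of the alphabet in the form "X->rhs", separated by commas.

  step 2 ⇒ step 3: ADABADABADAB ⇒ AD·C·AD·AB·AD·C·AD·AB·AD·C·AD·AB
    A ↦ AD
    B ↦ AB
    D ↦ C
    C ↦ AB  (constrained at step 0)

A->AD, B->AB, C->AB, D->C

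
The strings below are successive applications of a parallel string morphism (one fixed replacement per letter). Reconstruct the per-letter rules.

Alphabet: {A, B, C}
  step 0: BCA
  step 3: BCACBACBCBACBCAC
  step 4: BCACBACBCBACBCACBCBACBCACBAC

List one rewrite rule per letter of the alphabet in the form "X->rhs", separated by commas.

A->B, B->BC, C->AC

  step 3 ⇒ step 4: BCACBACBCBACBCAC ⇒ BC·AC·B·AC·BC·B·AC·BC·AC·BC·B·AC·BC·AC·B·AC
    A ↦ B
    B ↦ BC
    C ↦ AC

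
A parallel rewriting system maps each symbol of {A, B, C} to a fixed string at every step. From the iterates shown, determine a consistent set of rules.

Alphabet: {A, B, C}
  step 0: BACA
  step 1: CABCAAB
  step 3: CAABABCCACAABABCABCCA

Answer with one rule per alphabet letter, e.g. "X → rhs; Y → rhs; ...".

  step 0 ⇒ step 1: BACA ⇒ C·AB·CA·AB
    A ↦ AB
    B ↦ C
    C ↦ CA

A->AB, B->C, C->CA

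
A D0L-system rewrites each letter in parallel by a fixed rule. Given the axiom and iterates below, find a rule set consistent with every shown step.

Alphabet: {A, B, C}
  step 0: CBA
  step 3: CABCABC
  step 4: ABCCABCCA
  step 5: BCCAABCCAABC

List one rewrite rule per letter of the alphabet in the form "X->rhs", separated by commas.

  step 4 ⇒ step 5: ABCCABCCA ⇒ BC·C·A·A·BC·C·A·A·BC
    A ↦ BC
    B ↦ C
    C ↦ A

A->BC, B->C, C->A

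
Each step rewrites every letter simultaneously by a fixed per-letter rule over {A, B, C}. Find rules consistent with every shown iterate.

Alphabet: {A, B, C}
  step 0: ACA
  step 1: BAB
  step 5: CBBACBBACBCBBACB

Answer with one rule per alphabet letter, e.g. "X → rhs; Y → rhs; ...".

  step 0 ⇒ step 1: ACA ⇒ B·A·B
    A ↦ B
    C ↦ A
    B ↦ CB  (constrained at step 1)

A->B, B->CB, C->A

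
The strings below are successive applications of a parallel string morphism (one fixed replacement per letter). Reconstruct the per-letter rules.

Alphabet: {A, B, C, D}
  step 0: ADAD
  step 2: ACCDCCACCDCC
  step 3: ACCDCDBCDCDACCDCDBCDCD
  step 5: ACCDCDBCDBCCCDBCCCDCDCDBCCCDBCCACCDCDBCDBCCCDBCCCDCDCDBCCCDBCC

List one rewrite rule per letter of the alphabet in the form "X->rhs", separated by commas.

  step 2 ⇒ step 3: ACCDCCACCDCC ⇒ AC·CD·CD·B·CD·CD·AC·CD·CD·B·CD·CD
    A ↦ AC
    C ↦ CD
    D ↦ B
    B ↦ CC  (constrained at step 3)

A->AC, B->CC, C->CD, D->B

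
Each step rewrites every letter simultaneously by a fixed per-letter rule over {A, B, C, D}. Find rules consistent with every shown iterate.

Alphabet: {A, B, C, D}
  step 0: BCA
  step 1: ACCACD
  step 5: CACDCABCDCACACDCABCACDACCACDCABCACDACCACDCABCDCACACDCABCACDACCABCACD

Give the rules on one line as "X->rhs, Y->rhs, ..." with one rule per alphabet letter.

A->CD, B->AC, C->CA, D->B

  step 0 ⇒ step 1: BCA ⇒ AC·CA·CD
    A ↦ CD
    B ↦ AC
    C ↦ CA
    D ↦ B  (constrained at step 1)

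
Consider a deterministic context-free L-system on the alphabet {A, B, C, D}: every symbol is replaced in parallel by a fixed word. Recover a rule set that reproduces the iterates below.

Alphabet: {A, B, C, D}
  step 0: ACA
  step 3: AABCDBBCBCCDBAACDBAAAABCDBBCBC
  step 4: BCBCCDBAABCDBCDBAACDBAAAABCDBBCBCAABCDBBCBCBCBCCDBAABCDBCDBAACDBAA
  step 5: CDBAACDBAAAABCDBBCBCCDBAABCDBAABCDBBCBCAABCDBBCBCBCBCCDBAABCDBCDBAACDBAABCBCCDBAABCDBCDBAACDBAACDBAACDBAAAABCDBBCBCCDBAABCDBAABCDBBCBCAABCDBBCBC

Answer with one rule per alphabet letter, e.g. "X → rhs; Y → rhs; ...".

  step 4 ⇒ step 5: BCBCCDBAABCDBCDBAACDBAAAABCDBBCBCAABCDBBCBCBCBCCDBAABCDBCDBAACDBAA ⇒ CDB·AA·CDB·AA·AA·B·CDB·BC·BC·CDB·AA·B·CDB·AA·B·CDB·BC·BC·AA·B·CDB·BC·BC·BC·BC·CDB·AA·B·CDB·CDB·AA·CDB·AA·BC·BC·CDB·AA·B·CDB·CDB·AA·CDB·AA·CDB·AA·CDB·AA·AA·B·CDB·BC·BC·CDB·AA·B·CDB·AA·B·CDB·BC·BC·AA·B·CDB·BC·BC
    A ↦ BC
    B ↦ CDB
    C ↦ AA
    D ↦ B

A->BC, B->CDB, C->AA, D->B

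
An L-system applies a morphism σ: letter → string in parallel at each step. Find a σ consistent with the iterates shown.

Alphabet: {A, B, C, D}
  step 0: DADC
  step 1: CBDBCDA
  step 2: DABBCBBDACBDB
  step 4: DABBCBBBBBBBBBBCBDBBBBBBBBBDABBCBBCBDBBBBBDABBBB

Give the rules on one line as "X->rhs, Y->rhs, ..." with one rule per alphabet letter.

  step 1 ⇒ step 2: CBDBCDA ⇒ DA·BB·C·BB·DA·C·BDB
    A ↦ BDB
    B ↦ BB
    C ↦ DA
    D ↦ C

A->BDB, B->BB, C->DA, D->C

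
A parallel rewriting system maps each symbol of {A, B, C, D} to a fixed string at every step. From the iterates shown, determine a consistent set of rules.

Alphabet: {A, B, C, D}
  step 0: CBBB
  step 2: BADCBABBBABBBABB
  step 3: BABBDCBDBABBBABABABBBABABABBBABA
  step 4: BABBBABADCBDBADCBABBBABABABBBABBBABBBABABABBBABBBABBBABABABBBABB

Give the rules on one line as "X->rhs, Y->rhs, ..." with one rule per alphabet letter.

  step 3 ⇒ step 4: BABBDCBDBABBBABABABBBABABABBBABA ⇒ BA·BB·BA·BA·DC·BD·BA·DC·BA·BB·BA·BA·BA·BB·BA·BB·BA·BB·BA·BA·BA·BB·BA·BB·BA·BB·BA·BA·BA·BB·BA·BB
    A ↦ BB
    B ↦ BA
    C ↦ BD
    D ↦ DC

A->BB, B->BA, C->BD, D->DC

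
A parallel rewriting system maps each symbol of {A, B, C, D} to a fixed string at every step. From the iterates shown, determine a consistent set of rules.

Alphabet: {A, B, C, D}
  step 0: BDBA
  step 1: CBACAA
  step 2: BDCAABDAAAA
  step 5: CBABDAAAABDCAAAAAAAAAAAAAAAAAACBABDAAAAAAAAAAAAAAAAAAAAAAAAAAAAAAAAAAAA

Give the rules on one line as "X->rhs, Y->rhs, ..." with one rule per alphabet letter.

  step 1 ⇒ step 2: CBACAA ⇒ BD·C·AA·BD·AA·AA
    A ↦ AA
    B ↦ C
    C ↦ BD
  step 0 ⇒ step 1: BDBA ⇒ C·BA·C·AA
    D ↦ BA

A->AA, B->C, C->BD, D->BA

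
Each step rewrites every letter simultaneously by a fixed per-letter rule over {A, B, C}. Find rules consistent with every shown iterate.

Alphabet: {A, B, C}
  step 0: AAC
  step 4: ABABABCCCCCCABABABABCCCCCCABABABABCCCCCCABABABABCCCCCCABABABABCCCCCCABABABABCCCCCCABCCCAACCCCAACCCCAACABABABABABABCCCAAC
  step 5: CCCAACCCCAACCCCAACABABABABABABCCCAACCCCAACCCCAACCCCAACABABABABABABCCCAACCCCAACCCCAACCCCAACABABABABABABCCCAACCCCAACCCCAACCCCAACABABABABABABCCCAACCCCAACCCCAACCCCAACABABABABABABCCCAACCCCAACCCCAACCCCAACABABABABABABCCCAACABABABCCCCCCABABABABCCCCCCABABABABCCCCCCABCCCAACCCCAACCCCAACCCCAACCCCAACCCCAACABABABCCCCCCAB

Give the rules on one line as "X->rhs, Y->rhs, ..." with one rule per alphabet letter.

A->CCC, B->AAC, C->AB

  step 4 ⇒ step 5: ABABABCCCCCCABABABABCCCCCCABABABABCCCCCCABABABABCCCCCCABABABABCCCCCCABABABABCCCCCCABCCCAACCCCAACCCCAACABABABABABABCCCAAC ⇒ CCC·AAC·CCC·AAC·CCC·AAC·AB·AB·AB·AB·AB·AB·CCC·AAC·CCC·AAC·CCC·AAC·CCC·AAC·AB·AB·AB·AB·AB·AB·CCC·AAC·CCC·AAC·CCC·AAC·CCC·AAC·AB·AB·AB·AB·AB·AB·CCC·AAC·CCC·AAC·CCC·AAC·CCC·AAC·AB·AB·AB·AB·AB·AB·CCC·AAC·CCC·AAC·CCC·AAC·CCC·AAC·AB·AB·AB·AB·AB·AB·CCC·AAC·CCC·AAC·CCC·AAC·CCC·AAC·AB·AB·AB·AB·AB·AB·CCC·AAC·AB·AB·AB·CCC·CCC·AB·AB·AB·AB·CCC·CCC·AB·AB·AB·AB·CCC·CCC·AB·CCC·AAC·CCC·AAC·CCC·AAC·CCC·AAC·CCC·AAC·CCC·AAC·AB·AB·AB·CCC·CCC·AB
    A ↦ CCC
    B ↦ AAC
    C ↦ AB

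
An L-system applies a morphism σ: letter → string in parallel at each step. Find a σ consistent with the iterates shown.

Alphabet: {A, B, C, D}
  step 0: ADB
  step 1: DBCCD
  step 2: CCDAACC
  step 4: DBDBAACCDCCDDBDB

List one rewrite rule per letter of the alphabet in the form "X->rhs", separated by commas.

A->DB, B->D, C->A, D->CC

  step 1 ⇒ step 2: DBCCD ⇒ CC·D·A·A·CC
    B ↦ D
    C ↦ A
    D ↦ CC
  step 0 ⇒ step 1: ADB ⇒ DB·CC·D
    A ↦ DB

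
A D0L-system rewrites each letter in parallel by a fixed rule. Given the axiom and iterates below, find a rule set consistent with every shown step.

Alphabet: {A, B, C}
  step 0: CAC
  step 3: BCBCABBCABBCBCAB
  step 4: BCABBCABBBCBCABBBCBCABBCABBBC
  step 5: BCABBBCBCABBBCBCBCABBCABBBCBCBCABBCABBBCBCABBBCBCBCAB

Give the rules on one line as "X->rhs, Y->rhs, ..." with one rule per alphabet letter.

  step 4 ⇒ step 5: BCABBCABBBCBCABBBCBCABBCABBBC ⇒ BC·AB·B·BC·BC·AB·B·BC·BC·BC·AB·BC·AB·B·BC·BC·BC·AB·BC·AB·B·BC·BC·AB·B·BC·BC·BC·AB
    A ↦ B
    B ↦ BC
    C ↦ AB

A->B, B->BC, C->AB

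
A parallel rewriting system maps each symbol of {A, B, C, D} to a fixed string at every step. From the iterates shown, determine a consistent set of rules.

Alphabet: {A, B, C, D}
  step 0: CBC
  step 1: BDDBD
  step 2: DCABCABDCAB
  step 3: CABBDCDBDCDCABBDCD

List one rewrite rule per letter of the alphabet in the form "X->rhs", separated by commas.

A->C, B->D, C->BD, D->CAB

  step 2 ⇒ step 3: DCABCABDCAB ⇒ CAB·BD·C·D·BD·C·D·CAB·BD·C·D
    A ↦ C
    B ↦ D
    C ↦ BD
    D ↦ CAB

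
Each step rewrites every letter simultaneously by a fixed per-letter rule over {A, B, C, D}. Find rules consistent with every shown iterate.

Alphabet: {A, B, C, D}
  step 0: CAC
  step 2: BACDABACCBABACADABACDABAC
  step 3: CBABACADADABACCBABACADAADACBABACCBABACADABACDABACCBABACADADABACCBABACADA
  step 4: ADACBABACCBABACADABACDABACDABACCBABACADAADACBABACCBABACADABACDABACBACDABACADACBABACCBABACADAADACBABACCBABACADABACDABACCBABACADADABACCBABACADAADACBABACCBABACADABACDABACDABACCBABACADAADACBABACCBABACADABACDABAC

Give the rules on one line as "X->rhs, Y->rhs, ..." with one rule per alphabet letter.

A->BAC, B->CBA, C->ADA, D->DA

  step 3 ⇒ step 4: CBABACADADABACCBABACADAADACBABACCBABACADABACDABACCBABACADADABACCBABACADA ⇒ ADA·CBA·BAC·CBA·BAC·ADA·BAC·DA·BAC·DA·BAC·CBA·BAC·ADA·ADA·CBA·BAC·CBA·BAC·ADA·BAC·DA·BAC·BAC·DA·BAC·ADA·CBA·BAC·CBA·BAC·ADA·ADA·CBA·BAC·CBA·BAC·ADA·BAC·DA·BAC·CBA·BAC·ADA·DA·BAC·CBA·BAC·ADA·ADA·CBA·BAC·CBA·BAC·ADA·BAC·DA·BAC·DA·BAC·CBA·BAC·ADA·ADA·CBA·BAC·CBA·BAC·ADA·BAC·DA·BAC
    A ↦ BAC
    B ↦ CBA
    C ↦ ADA
    D ↦ DA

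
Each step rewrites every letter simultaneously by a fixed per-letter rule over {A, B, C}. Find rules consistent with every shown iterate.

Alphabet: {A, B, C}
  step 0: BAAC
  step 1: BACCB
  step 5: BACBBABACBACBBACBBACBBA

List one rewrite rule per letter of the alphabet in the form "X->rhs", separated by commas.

  step 0 ⇒ step 1: BAAC ⇒ BA·C·C·B
    A ↦ C
    B ↦ BA
    C ↦ B

A->C, B->BA, C->B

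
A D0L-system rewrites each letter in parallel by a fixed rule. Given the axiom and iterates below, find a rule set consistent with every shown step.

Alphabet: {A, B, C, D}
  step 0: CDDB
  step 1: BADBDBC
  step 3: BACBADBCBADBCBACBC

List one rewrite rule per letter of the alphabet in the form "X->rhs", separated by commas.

  step 0 ⇒ step 1: CDDB ⇒ BA·DB·DB·C
    B ↦ C
    C ↦ BA
    D ↦ DB
    A ↦ BC  (constrained at step 1)

A->BC, B->C, C->BA, D->DB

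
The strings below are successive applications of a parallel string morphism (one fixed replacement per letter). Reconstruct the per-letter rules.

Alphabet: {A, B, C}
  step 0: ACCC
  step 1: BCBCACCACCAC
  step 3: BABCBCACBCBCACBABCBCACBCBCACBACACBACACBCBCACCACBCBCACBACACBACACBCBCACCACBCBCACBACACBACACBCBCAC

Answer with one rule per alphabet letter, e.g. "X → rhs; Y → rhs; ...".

  step 0 ⇒ step 1: ACCC ⇒ BCB·CAC·CAC·CAC
    A ↦ BCB
    C ↦ CAC
    B ↦ BA  (constrained at step 1)

A->BCB, B->BA, C->CAC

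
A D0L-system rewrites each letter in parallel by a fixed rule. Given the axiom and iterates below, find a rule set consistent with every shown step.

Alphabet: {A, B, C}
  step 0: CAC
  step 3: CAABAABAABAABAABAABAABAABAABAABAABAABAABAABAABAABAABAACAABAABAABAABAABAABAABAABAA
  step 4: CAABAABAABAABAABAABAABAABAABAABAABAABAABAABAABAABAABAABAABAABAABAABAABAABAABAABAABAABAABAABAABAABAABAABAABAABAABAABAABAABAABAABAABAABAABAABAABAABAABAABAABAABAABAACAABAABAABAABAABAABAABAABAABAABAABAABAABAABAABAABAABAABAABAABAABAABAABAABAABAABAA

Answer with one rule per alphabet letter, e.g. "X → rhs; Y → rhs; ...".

  step 3 ⇒ step 4: CAABAABAABAABAABAABAABAABAABAABAABAABAABAABAABAABAABAACAABAABAABAABAABAABAABAABAA ⇒ CAA·BAA·BAA·BAA·BAA·BAA·BAA·BAA·BAA·BAA·BAA·BAA·BAA·BAA·BAA·BAA·BAA·BAA·BAA·BAA·BAA·BAA·BAA·BAA·BAA·BAA·BAA·BAA·BAA·BAA·BAA·BAA·BAA·BAA·BAA·BAA·BAA·BAA·BAA·BAA·BAA·BAA·BAA·BAA·BAA·BAA·BAA·BAA·BAA·BAA·BAA·BAA·BAA·BAA·CAA·BAA·BAA·BAA·BAA·BAA·BAA·BAA·BAA·BAA·BAA·BAA·BAA·BAA·BAA·BAA·BAA·BAA·BAA·BAA·BAA·BAA·BAA·BAA·BAA·BAA·BAA
    A ↦ BAA
    B ↦ BAA
    C ↦ CAA

A->BAA, B->BAA, C->CAA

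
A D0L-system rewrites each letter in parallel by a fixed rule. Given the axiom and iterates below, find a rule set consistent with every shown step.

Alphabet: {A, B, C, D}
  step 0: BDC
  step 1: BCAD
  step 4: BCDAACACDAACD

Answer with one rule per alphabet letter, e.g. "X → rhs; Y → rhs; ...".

  step 0 ⇒ step 1: BDC ⇒ BC·A·D
    B ↦ BC
    C ↦ D
    D ↦ A
    A ↦ AC  (constrained at step 1)

A->AC, B->BC, C->D, D->A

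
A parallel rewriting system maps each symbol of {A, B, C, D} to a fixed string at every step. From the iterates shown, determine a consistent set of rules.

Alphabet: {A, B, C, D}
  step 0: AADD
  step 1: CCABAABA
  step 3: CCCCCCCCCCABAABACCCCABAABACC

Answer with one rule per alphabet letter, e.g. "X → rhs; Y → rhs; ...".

  step 0 ⇒ step 1: AADD ⇒ C·C·ABA·ABA
    A ↦ C
    D ↦ ABA
    B ↦ DD  (constrained at step 1)
    C ↦ CC  (constrained at step 1)

A->C, B->DD, C->CC, D->ABA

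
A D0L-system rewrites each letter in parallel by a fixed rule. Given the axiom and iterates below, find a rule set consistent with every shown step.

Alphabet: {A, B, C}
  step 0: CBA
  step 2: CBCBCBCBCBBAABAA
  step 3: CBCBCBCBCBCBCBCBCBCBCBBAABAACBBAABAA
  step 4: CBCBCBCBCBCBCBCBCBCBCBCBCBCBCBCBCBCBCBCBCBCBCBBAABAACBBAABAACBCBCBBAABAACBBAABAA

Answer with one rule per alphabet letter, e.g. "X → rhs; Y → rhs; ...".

  step 3 ⇒ step 4: CBCBCBCBCBCBCBCBCBCBCBBAABAACBBAABAA ⇒ CB·CB·CB·CB·CB·CB·CB·CB·CB·CB·CB·CB·CB·CB·CB·CB·CB·CB·CB·CB·CB·CB·CB·BAA·BAA·CB·BAA·BAA·CB·CB·CB·BAA·BAA·CB·BAA·BAA
    A ↦ BAA
    B ↦ CB
    C ↦ CB

A->BAA, B->CB, C->CB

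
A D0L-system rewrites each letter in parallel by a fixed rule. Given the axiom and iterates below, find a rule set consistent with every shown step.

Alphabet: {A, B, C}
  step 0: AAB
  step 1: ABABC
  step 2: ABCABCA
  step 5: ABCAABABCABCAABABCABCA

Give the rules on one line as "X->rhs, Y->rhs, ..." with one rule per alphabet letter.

  step 1 ⇒ step 2: ABABC ⇒ AB·C·AB·C·A
    A ↦ AB
    B ↦ C
    C ↦ A

A->AB, B->C, C->A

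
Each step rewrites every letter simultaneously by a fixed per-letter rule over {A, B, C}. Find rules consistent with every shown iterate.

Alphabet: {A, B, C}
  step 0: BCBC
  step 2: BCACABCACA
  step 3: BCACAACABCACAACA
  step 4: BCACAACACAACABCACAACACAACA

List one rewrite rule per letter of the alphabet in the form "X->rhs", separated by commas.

A->CA, B->BC, C->A

  step 3 ⇒ step 4: BCACAACABCACAACA ⇒ BC·A·CA·A·CA·CA·A·CA·BC·A·CA·A·CA·CA·A·CA
    A ↦ CA
    B ↦ BC
    C ↦ A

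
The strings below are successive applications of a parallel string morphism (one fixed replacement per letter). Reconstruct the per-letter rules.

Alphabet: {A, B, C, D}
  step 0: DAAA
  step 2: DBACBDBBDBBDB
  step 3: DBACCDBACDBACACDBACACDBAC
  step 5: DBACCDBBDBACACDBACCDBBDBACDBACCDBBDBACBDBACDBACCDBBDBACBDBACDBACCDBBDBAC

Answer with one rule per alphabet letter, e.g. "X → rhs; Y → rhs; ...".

  step 2 ⇒ step 3: DBACBDBBDBBDB ⇒ DB·AC·CD·B·AC·DB·AC·AC·DB·AC·AC·DB·AC
    A ↦ CD
    B ↦ AC
    C ↦ B
    D ↦ DB

A->CD, B->AC, C->B, D->DB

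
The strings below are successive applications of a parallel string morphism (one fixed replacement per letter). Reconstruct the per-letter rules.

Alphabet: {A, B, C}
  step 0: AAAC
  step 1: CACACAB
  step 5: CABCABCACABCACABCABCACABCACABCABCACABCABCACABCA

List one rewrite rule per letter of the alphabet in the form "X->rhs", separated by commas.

A->CA, B->CA, C->B

  step 0 ⇒ step 1: AAAC ⇒ CA·CA·CA·B
    A ↦ CA
    C ↦ B
    B ↦ CA  (constrained at step 1)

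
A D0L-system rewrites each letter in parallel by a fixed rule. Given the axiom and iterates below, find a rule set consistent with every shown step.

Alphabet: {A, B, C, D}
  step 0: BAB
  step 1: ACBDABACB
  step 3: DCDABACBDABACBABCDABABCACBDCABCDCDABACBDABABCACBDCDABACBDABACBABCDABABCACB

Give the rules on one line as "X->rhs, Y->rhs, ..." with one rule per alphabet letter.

  step 0 ⇒ step 1: BAB ⇒ ACB·DAB·ACB
    A ↦ DAB
    B ↦ ACB
    C ↦ ABC  (constrained at step 1)
    D ↦ DC  (constrained at step 1)

A->DAB, B->ACB, C->ABC, D->DC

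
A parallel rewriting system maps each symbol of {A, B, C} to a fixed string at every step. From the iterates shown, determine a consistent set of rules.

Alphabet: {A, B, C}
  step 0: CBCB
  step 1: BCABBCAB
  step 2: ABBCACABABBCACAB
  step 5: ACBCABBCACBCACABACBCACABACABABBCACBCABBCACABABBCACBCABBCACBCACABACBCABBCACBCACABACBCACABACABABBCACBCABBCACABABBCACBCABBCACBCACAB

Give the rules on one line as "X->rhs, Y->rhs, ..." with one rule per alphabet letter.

  step 1 ⇒ step 2: BCABBCAB ⇒ AB·BC·AC·AB·AB·BC·AC·AB
    A ↦ AC
    B ↦ AB
    C ↦ BC

A->AC, B->AB, C->BC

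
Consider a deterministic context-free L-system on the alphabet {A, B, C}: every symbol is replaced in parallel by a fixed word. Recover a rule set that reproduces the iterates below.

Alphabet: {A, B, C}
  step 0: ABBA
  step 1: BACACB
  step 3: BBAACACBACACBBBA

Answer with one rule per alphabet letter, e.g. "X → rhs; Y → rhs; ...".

A->B, B->AC, C->BA

  step 0 ⇒ step 1: ABBA ⇒ B·AC·AC·B
    A ↦ B
    B ↦ AC
    C ↦ BA  (constrained at step 1)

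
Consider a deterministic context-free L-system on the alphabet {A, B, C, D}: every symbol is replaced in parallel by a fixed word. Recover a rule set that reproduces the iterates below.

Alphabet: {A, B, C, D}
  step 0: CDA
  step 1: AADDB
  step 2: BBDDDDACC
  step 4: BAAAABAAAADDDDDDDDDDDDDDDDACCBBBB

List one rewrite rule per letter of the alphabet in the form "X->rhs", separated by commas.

  step 1 ⇒ step 2: AADDB ⇒ B·B·DD·DD·ACC
    A ↦ B
    B ↦ ACC
    D ↦ DD
  step 0 ⇒ step 1: CDA ⇒ AA·DD·B
    C ↦ AA

A->B, B->ACC, C->AA, D->DD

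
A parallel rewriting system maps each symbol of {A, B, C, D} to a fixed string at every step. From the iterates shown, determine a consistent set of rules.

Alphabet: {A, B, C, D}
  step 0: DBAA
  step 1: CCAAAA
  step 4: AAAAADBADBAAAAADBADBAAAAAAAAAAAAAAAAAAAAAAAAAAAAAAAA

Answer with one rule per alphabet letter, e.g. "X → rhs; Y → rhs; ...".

A->AA, B->C, C->ADB, D->C

  step 0 ⇒ step 1: DBAA ⇒ C·C·AA·AA
    A ↦ AA
    B ↦ C
    D ↦ C
    C ↦ ADB  (constrained at step 1)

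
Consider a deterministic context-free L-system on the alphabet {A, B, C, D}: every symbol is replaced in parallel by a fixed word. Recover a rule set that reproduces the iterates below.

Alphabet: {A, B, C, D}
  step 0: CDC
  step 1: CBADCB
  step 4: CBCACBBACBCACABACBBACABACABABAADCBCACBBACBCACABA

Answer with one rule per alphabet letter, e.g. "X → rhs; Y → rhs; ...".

  step 0 ⇒ step 1: CDC ⇒ CB·AD·CB
    C ↦ CB
    D ↦ AD
    A ↦ BA  (constrained at step 1)
    B ↦ CA  (constrained at step 1)

A->BA, B->CA, C->CB, D->AD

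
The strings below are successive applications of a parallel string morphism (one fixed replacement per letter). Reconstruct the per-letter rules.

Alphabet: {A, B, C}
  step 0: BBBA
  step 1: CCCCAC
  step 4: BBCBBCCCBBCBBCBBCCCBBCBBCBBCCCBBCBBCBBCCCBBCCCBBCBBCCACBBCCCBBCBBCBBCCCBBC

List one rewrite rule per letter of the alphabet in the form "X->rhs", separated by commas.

A->CAC, B->C, C->BBC

  step 0 ⇒ step 1: BBBA ⇒ C·C·C·CAC
    A ↦ CAC
    B ↦ C
    C ↦ BBC  (constrained at step 1)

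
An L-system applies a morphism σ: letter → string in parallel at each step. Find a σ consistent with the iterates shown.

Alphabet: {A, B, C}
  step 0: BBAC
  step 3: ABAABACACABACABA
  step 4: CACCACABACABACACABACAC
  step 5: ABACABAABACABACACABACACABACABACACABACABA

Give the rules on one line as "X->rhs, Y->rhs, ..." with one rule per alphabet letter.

A->C, B->A, C->ABA

  step 4 ⇒ step 5: CACCACABACABACACABACAC ⇒ ABA·C·ABA·ABA·C·ABA·C·A·C·ABA·C·A·C·ABA·C·ABA·C·A·C·ABA·C·ABA
    A ↦ C
    B ↦ A
    C ↦ ABA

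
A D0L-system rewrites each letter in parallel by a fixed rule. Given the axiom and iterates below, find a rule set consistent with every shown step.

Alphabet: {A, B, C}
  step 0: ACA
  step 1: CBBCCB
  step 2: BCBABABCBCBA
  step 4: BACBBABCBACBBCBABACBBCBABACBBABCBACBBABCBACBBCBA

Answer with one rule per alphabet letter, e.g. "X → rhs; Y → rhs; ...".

  step 1 ⇒ step 2: CBBCCB ⇒ BC·BA·BA·BC·BC·BA
    B ↦ BA
    C ↦ BC
  step 0 ⇒ step 1: ACA ⇒ CB·BC·CB
    A ↦ CB

A->CB, B->BA, C->BC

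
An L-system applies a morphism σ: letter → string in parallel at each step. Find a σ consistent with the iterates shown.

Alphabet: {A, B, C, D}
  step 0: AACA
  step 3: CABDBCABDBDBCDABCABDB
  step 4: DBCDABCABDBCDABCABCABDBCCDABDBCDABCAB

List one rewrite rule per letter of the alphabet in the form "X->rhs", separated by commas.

A->CD, B->AB, C->DB, D->C

  step 3 ⇒ step 4: CABDBCABDBDBCDABCABDB ⇒ DB·CD·AB·C·AB·DB·CD·AB·C·AB·C·AB·DB·C·CD·AB·DB·CD·AB·C·AB
    A ↦ CD
    B ↦ AB
    C ↦ DB
    D ↦ C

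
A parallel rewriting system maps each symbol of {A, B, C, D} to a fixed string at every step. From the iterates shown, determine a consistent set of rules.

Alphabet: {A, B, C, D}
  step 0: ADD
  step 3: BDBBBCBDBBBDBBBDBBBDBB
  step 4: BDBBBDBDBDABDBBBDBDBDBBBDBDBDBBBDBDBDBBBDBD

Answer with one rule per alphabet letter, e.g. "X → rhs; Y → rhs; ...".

  step 3 ⇒ step 4: BDBBBCBDBBBDBBBDBBBDBB ⇒ BD·BB·BD·BD·BD·A·BD·BB·BD·BD·BD·BB·BD·BD·BD·BB·BD·BD·BD·BB·BD·BD
    B ↦ BD
    C ↦ A
    D ↦ BB
    A ↦ BC  (constrained at step 0)

A->BC, B->BD, C->A, D->BB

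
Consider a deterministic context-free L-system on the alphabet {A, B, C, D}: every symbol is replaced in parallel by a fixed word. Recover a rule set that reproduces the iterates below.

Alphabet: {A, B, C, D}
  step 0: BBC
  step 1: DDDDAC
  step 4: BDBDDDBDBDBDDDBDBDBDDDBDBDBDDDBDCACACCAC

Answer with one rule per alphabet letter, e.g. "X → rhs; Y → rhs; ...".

A->C, B->DD, C->AC, D->BD

  step 0 ⇒ step 1: BBC ⇒ DD·DD·AC
    B ↦ DD
    C ↦ AC
    A ↦ C  (constrained at step 1)
    D ↦ BD  (constrained at step 1)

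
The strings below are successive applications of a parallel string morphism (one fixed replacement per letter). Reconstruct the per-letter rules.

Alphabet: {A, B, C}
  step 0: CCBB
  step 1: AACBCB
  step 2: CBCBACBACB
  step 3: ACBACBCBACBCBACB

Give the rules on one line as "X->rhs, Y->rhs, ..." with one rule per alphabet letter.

  step 2 ⇒ step 3: CBCBACBACB ⇒ A·CB·A·CB·CB·A·CB·CB·A·CB
    A ↦ CB
    B ↦ CB
    C ↦ A

A->CB, B->CB, C->A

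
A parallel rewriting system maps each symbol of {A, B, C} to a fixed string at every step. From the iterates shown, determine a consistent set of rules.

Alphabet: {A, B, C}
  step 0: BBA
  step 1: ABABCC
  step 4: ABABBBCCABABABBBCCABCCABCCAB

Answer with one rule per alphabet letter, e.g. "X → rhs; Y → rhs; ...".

A->CC, B->AB, C->B

  step 0 ⇒ step 1: BBA ⇒ AB·AB·CC
    A ↦ CC
    B ↦ AB
    C ↦ B  (constrained at step 1)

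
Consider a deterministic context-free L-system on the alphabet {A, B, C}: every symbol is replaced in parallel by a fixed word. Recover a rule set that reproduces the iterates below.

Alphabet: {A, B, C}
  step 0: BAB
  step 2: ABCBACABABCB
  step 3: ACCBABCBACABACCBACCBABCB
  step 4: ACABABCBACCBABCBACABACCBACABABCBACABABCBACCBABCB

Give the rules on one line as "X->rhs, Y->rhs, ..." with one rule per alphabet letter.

A->AC, B->CB, C->AB

  step 3 ⇒ step 4: ACCBABCBACABACCBACCBABCB ⇒ AC·AB·AB·CB·AC·CB·AB·CB·AC·AB·AC·CB·AC·AB·AB·CB·AC·AB·AB·CB·AC·CB·AB·CB
    A ↦ AC
    B ↦ CB
    C ↦ AB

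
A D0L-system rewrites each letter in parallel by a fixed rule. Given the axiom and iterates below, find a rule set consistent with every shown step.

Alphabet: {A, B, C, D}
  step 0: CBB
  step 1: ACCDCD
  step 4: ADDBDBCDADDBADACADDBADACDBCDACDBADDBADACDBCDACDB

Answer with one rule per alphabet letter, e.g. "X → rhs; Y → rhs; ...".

A->AD, B->CD, C->AC, D->DB

  step 0 ⇒ step 1: CBB ⇒ AC·CD·CD
    B ↦ CD
    C ↦ AC
    A ↦ AD  (constrained at step 1)
    D ↦ DB  (constrained at step 1)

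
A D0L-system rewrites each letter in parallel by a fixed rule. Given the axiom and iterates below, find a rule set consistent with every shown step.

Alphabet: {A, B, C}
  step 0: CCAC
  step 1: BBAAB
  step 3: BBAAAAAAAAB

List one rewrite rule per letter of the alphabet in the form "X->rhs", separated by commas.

  step 0 ⇒ step 1: CCAC ⇒ B·B·AA·B
    A ↦ AA
    C ↦ B
    B ↦ C  (constrained at step 1)

A->AA, B->C, C->B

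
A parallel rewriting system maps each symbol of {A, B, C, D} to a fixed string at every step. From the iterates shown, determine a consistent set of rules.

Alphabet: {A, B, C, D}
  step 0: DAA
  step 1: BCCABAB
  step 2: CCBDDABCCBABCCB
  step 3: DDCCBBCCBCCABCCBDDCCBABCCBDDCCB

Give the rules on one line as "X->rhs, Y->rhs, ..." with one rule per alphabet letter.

  step 2 ⇒ step 3: CCBDDABCCBABCCB ⇒ D·D·CCB·BCC·BCC·AB·CCB·D·D·CCB·AB·CCB·D·D·CCB
    A ↦ AB
    B ↦ CCB
    C ↦ D
    D ↦ BCC

A->AB, B->CCB, C->D, D->BCC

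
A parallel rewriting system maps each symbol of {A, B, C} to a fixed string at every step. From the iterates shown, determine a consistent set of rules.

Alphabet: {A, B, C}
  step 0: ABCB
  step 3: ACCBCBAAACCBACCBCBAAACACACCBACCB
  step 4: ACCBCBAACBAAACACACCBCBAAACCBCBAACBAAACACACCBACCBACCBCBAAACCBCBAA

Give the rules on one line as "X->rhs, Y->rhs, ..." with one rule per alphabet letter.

A->AC, B->AA, C->CB

  step 3 ⇒ step 4: ACCBCBAAACCBACCBCBAAACACACCBACCB ⇒ AC·CB·CB·AA·CB·AA·AC·AC·AC·CB·CB·AA·AC·CB·CB·AA·CB·AA·AC·AC·AC·CB·AC·CB·AC·CB·CB·AA·AC·CB·CB·AA
    A ↦ AC
    B ↦ AA
    C ↦ CB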